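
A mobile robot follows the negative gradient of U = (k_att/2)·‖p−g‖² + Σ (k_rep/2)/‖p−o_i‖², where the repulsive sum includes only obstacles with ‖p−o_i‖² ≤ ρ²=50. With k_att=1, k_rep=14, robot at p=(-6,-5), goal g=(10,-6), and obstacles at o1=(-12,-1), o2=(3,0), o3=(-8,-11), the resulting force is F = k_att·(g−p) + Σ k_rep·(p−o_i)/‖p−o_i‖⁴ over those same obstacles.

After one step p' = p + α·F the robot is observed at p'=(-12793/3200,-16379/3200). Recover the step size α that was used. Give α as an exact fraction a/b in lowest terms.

F_att = 1·(g−p) = 1·(16,-1) = (16.0000,-1.0000)
o1: d²=52 > ρ²=50 → inactive
o2: d²=106 > ρ²=50 → inactive
o3: d²=40 ≤ ρ²=50; F_rep = 14·(2,6)/40² = (0.0175,0.0525)
F = F_att + ΣF_rep = (16.0175,-0.9475)
Δp = p'−p = (2.0022,-0.1184); α = Δx/Fx = (6407/3200) / (6407/400) = 1/8
check: Δy/Fy = (-379/3200) / (-379/400) = 1/8 ✓

α = 1/8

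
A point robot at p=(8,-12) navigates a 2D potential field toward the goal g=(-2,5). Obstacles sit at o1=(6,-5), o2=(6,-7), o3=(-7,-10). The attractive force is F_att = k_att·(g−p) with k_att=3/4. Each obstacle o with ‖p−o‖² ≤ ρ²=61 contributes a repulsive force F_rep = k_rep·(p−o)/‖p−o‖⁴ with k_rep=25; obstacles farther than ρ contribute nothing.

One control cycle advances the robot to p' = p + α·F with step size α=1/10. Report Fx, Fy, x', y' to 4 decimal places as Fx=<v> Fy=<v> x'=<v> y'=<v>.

Fx=-7.4227 Fy=12.5391 x'=7.2577 y'=-10.7461

F_att = 3/4·(g−p) = 3/4·(-10,17) = (-7.5000,12.7500)
o1: d²=53 ≤ ρ²=61; F_rep = 25·(2,-7)/53² = (0.0178,-0.0623)
o2: d²=29 ≤ ρ²=61; F_rep = 25·(2,-5)/29² = (0.0595,-0.1486)
o3: d²=229 > ρ²=61 → inactive
F = F_att + ΣF_rep = (-7.4227,12.5391)
p' = p + 1/10·F = (7.2577,-10.7461)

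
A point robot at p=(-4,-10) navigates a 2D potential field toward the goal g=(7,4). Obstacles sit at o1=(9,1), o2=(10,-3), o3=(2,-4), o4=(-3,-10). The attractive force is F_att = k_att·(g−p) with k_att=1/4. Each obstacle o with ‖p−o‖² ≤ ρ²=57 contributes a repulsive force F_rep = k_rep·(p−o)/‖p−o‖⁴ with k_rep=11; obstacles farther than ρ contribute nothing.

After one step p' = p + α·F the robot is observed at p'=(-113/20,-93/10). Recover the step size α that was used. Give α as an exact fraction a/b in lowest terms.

F_att = 1/4·(g−p) = 1/4·(11,14) = (2.7500,3.5000)
o1: d²=290 > ρ²=57 → inactive
o2: d²=245 > ρ²=57 → inactive
o3: d²=72 > ρ²=57 → inactive
o4: d²=1 ≤ ρ²=57; F_rep = 11·(-1,0)/1² = (-11.0000,0.0000)
F = F_att + ΣF_rep = (-8.2500,3.5000)
Δp = p'−p = (-1.6500,0.7000); α = Δx/Fx = (-33/20) / (-33/4) = 1/5
check: Δy/Fy = (7/10) / (7/2) = 1/5 ✓

α = 1/5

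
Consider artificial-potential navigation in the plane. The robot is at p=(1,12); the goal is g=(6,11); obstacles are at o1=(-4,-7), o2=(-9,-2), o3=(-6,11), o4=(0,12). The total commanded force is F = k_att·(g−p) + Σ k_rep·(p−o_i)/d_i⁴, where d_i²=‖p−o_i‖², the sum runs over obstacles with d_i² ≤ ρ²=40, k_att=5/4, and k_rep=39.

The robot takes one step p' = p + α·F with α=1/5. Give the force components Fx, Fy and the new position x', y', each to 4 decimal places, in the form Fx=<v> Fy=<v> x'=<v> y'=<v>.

F_att = 5/4·(g−p) = 5/4·(5,-1) = (6.2500,-1.2500)
o1: d²=386 > ρ²=40 → inactive
o2: d²=296 > ρ²=40 → inactive
o3: d²=50 > ρ²=40 → inactive
o4: d²=1 ≤ ρ²=40; F_rep = 39·(1,0)/1² = (39.0000,0.0000)
F = F_att + ΣF_rep = (45.2500,-1.2500)
p' = p + 1/5·F = (10.0500,11.7500)

Fx=45.2500 Fy=-1.2500 x'=10.0500 y'=11.7500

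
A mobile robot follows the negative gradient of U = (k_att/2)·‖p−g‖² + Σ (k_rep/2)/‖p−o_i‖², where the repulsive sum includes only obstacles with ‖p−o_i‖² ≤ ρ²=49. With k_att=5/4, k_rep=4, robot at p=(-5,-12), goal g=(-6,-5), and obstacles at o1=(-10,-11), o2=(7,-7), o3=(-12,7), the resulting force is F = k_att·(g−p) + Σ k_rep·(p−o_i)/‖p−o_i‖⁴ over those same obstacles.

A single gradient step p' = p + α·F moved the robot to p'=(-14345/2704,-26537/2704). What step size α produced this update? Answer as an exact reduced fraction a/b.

F_att = 5/4·(g−p) = 5/4·(-1,7) = (-1.2500,8.7500)
o1: d²=26 ≤ ρ²=49; F_rep = 4·(5,-1)/26² = (0.0296,-0.0059)
o2: d²=169 > ρ²=49 → inactive
o3: d²=410 > ρ²=49 → inactive
F = F_att + ΣF_rep = (-1.2204,8.7441)
Δp = p'−p = (-0.3051,2.1860); α = Δx/Fx = (-825/2704) / (-825/676) = 1/4
check: Δy/Fy = (5911/2704) / (5911/676) = 1/4 ✓

α = 1/4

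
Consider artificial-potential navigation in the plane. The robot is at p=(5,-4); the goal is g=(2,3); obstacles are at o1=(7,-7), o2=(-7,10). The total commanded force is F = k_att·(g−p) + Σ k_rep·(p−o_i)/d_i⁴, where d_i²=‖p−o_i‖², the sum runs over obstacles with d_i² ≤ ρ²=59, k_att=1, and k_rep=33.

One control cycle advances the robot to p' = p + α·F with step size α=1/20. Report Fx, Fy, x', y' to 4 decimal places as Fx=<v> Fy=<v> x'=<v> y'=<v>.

Fx=-3.3905 Fy=7.5858 x'=4.8305 y'=-3.6207

F_att = 1·(g−p) = 1·(-3,7) = (-3.0000,7.0000)
o1: d²=13 ≤ ρ²=59; F_rep = 33·(-2,3)/13² = (-0.3905,0.5858)
o2: d²=340 > ρ²=59 → inactive
F = F_att + ΣF_rep = (-3.3905,7.5858)
p' = p + 1/20·F = (4.8305,-3.6207)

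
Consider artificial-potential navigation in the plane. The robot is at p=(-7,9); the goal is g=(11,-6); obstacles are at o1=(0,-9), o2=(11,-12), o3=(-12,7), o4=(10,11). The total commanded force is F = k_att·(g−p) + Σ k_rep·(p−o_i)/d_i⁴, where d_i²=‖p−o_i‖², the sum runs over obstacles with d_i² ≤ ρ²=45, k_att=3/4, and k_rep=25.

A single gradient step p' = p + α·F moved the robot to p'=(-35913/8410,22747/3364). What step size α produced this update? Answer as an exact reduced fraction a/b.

F_att = 3/4·(g−p) = 3/4·(18,-15) = (13.5000,-11.2500)
o1: d²=373 > ρ²=45 → inactive
o2: d²=765 > ρ²=45 → inactive
o3: d²=29 ≤ ρ²=45; F_rep = 25·(5,2)/29² = (0.1486,0.0595)
o4: d²=293 > ρ²=45 → inactive
F = F_att + ΣF_rep = (13.6486,-11.1905)
Δp = p'−p = (2.7297,-2.2381); α = Δx/Fx = (22957/8410) / (22957/1682) = 1/5
check: Δy/Fy = (-7529/3364) / (-37645/3364) = 1/5 ✓

α = 1/5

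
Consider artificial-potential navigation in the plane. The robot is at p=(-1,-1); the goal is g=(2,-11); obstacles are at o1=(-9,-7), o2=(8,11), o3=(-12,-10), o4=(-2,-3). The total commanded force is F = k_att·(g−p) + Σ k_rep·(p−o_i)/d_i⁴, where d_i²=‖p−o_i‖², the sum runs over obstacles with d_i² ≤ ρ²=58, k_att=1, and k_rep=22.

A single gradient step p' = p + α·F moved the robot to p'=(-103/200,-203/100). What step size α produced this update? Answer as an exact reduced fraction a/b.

α = 1/8

F_att = 1·(g−p) = 1·(3,-10) = (3.0000,-10.0000)
o1: d²=100 > ρ²=58 → inactive
o2: d²=225 > ρ²=58 → inactive
o3: d²=202 > ρ²=58 → inactive
o4: d²=5 ≤ ρ²=58; F_rep = 22·(1,2)/5² = (0.8800,1.7600)
F = F_att + ΣF_rep = (3.8800,-8.2400)
Δp = p'−p = (0.4850,-1.0300); α = Δx/Fx = (97/200) / (97/25) = 1/8
check: Δy/Fy = (-103/100) / (-206/25) = 1/8 ✓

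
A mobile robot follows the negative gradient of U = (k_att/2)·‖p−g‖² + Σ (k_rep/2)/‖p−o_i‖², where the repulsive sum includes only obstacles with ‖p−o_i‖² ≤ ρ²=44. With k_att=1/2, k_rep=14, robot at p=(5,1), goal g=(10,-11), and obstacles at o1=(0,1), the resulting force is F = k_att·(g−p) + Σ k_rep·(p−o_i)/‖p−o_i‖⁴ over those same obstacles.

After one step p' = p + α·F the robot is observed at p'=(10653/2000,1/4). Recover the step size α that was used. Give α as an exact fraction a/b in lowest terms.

α = 1/8

F_att = 1/2·(g−p) = 1/2·(5,-12) = (2.5000,-6.0000)
o1: d²=25 ≤ ρ²=44; F_rep = 14·(5,0)/25² = (0.1120,0.0000)
F = F_att + ΣF_rep = (2.6120,-6.0000)
Δp = p'−p = (0.3265,-0.7500); α = Δx/Fx = (653/2000) / (653/250) = 1/8
check: Δy/Fy = (-3/4) / (-6) = 1/8 ✓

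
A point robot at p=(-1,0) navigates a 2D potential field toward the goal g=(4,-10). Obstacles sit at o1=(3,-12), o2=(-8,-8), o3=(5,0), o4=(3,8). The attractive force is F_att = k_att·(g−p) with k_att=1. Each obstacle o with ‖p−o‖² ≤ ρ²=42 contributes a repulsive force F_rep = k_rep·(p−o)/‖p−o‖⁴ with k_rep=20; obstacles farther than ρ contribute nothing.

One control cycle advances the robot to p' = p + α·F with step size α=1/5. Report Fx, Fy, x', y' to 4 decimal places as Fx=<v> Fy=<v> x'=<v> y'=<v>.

F_att = 1·(g−p) = 1·(5,-10) = (5.0000,-10.0000)
o1: d²=160 > ρ²=42 → inactive
o2: d²=113 > ρ²=42 → inactive
o3: d²=36 ≤ ρ²=42; F_rep = 20·(-6,0)/36² = (-0.0926,0.0000)
o4: d²=80 > ρ²=42 → inactive
F = F_att + ΣF_rep = (4.9074,-10.0000)
p' = p + 1/5·F = (-0.0185,-2.0000)

Fx=4.9074 Fy=-10.0000 x'=-0.0185 y'=-2.0000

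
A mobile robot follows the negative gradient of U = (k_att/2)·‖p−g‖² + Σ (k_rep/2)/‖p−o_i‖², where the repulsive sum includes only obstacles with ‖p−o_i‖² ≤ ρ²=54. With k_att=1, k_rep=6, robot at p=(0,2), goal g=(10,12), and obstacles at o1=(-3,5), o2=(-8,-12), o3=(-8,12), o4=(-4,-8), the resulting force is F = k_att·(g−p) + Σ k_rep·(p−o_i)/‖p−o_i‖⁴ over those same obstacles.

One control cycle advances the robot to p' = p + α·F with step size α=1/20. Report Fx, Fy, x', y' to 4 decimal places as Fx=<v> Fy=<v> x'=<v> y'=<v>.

Fx=10.0556 Fy=9.9444 x'=0.5028 y'=2.4972

F_att = 1·(g−p) = 1·(10,10) = (10.0000,10.0000)
o1: d²=18 ≤ ρ²=54; F_rep = 6·(3,-3)/18² = (0.0556,-0.0556)
o2: d²=260 > ρ²=54 → inactive
o3: d²=164 > ρ²=54 → inactive
o4: d²=116 > ρ²=54 → inactive
F = F_att + ΣF_rep = (10.0556,9.9444)
p' = p + 1/20·F = (0.5028,2.4972)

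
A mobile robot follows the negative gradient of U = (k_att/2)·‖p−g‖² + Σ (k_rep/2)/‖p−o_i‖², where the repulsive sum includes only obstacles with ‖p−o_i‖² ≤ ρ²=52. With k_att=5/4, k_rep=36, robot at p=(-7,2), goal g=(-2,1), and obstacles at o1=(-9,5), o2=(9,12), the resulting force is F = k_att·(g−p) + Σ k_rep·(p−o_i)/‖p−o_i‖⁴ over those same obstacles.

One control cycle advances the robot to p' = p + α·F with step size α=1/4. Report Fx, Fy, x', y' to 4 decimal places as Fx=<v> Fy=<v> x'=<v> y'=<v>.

F_att = 5/4·(g−p) = 5/4·(5,-1) = (6.2500,-1.2500)
o1: d²=13 ≤ ρ²=52; F_rep = 36·(2,-3)/13² = (0.4260,-0.6391)
o2: d²=356 > ρ²=52 → inactive
F = F_att + ΣF_rep = (6.6760,-1.8891)
p' = p + 1/4·F = (-5.3310,1.5277)

Fx=6.6760 Fy=-1.8891 x'=-5.3310 y'=1.5277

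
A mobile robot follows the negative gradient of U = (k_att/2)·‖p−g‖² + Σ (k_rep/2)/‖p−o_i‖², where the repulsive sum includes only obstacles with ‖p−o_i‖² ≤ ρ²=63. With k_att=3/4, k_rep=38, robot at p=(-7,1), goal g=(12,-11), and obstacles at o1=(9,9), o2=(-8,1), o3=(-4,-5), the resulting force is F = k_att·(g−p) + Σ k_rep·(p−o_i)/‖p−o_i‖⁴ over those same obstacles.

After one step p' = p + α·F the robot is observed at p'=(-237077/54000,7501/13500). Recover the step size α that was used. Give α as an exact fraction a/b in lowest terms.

α = 1/20

F_att = 3/4·(g−p) = 3/4·(19,-12) = (14.2500,-9.0000)
o1: d²=320 > ρ²=63 → inactive
o2: d²=1 ≤ ρ²=63; F_rep = 38·(1,0)/1² = (38.0000,0.0000)
o3: d²=45 ≤ ρ²=63; F_rep = 38·(-3,6)/45² = (-0.0563,0.1126)
F = F_att + ΣF_rep = (52.1937,-8.8874)
Δp = p'−p = (2.6097,-0.4444); α = Δx/Fx = (140923/54000) / (140923/2700) = 1/20
check: Δy/Fy = (-5999/13500) / (-5999/675) = 1/20 ✓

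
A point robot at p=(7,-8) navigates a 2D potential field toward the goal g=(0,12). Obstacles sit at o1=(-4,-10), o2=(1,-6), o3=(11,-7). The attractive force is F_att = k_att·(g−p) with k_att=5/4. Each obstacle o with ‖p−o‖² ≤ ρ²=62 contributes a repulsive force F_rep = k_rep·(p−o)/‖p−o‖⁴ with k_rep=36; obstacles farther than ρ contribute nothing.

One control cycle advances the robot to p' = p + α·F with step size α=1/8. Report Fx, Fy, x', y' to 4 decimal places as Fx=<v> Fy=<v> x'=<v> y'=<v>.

F_att = 5/4·(g−p) = 5/4·(-7,20) = (-8.7500,25.0000)
o1: d²=125 > ρ²=62 → inactive
o2: d²=40 ≤ ρ²=62; F_rep = 36·(6,-2)/40² = (0.1350,-0.0450)
o3: d²=17 ≤ ρ²=62; F_rep = 36·(-4,-1)/17² = (-0.4983,-0.1246)
F = F_att + ΣF_rep = (-9.1133,24.8304)
p' = p + 1/8·F = (5.8608,-4.8962)

Fx=-9.1133 Fy=24.8304 x'=5.8608 y'=-4.8962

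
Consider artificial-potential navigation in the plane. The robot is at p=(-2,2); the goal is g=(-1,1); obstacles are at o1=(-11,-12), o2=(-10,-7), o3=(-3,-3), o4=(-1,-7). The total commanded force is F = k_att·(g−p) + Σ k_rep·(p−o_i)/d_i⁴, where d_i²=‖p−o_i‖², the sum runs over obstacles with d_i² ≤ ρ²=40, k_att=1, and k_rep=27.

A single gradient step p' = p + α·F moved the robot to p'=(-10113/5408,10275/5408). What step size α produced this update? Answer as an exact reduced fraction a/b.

F_att = 1·(g−p) = 1·(1,-1) = (1.0000,-1.0000)
o1: d²=277 > ρ²=40 → inactive
o2: d²=145 > ρ²=40 → inactive
o3: d²=26 ≤ ρ²=40; F_rep = 27·(1,5)/26² = (0.0399,0.1997)
o4: d²=82 > ρ²=40 → inactive
F = F_att + ΣF_rep = (1.0399,-0.8003)
Δp = p'−p = (0.1300,-0.1000); α = Δx/Fx = (703/5408) / (703/676) = 1/8
check: Δy/Fy = (-541/5408) / (-541/676) = 1/8 ✓

α = 1/8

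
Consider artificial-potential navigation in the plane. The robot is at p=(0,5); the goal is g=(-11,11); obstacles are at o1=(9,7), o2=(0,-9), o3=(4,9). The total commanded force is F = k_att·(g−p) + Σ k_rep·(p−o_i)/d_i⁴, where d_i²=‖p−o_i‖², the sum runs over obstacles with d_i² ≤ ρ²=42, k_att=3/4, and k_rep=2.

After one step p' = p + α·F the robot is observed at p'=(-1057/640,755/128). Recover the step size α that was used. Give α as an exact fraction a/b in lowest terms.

F_att = 3/4·(g−p) = 3/4·(-11,6) = (-8.2500,4.5000)
o1: d²=85 > ρ²=42 → inactive
o2: d²=196 > ρ²=42 → inactive
o3: d²=32 ≤ ρ²=42; F_rep = 2·(-4,-4)/32² = (-0.0078,-0.0078)
F = F_att + ΣF_rep = (-8.2578,4.4922)
Δp = p'−p = (-1.6516,0.8984); α = Δx/Fx = (-1057/640) / (-1057/128) = 1/5
check: Δy/Fy = (115/128) / (575/128) = 1/5 ✓

α = 1/5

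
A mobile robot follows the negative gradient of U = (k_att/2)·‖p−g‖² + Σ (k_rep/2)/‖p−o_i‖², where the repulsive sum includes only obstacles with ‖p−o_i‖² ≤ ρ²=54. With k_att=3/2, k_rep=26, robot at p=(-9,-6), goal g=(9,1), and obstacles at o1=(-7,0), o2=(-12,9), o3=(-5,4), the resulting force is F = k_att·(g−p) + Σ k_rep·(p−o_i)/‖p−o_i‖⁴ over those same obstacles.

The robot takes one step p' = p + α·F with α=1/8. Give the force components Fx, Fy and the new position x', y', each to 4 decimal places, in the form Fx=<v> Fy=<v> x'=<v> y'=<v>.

F_att = 3/2·(g−p) = 3/2·(18,7) = (27.0000,10.5000)
o1: d²=40 ≤ ρ²=54; F_rep = 26·(-2,-6)/40² = (-0.0325,-0.0975)
o2: d²=234 > ρ²=54 → inactive
o3: d²=116 > ρ²=54 → inactive
F = F_att + ΣF_rep = (26.9675,10.4025)
p' = p + 1/8·F = (-5.6291,-4.6997)

Fx=26.9675 Fy=10.4025 x'=-5.6291 y'=-4.6997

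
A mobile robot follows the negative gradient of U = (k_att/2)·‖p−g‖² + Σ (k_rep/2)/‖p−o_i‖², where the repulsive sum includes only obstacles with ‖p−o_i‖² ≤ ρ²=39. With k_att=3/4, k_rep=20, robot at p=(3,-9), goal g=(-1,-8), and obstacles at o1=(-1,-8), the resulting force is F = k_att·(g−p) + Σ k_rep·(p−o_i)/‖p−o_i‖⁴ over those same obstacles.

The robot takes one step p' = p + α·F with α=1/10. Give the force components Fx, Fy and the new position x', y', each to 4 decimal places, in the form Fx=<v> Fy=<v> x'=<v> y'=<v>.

Fx=-2.7232 Fy=0.6808 x'=2.7277 y'=-8.9319

F_att = 3/4·(g−p) = 3/4·(-4,1) = (-3.0000,0.7500)
o1: d²=17 ≤ ρ²=39; F_rep = 20·(4,-1)/17² = (0.2768,-0.0692)
F = F_att + ΣF_rep = (-2.7232,0.6808)
p' = p + 1/10·F = (2.7277,-8.9319)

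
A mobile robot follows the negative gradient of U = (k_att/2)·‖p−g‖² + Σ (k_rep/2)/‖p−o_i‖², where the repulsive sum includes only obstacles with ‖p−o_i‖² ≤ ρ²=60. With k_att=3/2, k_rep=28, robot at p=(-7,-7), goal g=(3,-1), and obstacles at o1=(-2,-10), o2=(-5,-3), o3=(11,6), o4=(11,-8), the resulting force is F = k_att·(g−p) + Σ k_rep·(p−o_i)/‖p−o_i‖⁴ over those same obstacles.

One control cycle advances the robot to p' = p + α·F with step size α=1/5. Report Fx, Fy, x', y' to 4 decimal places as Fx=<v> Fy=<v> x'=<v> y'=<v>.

Fx=14.7389 Fy=8.7927 x'=-4.0522 y'=-5.2415

F_att = 3/2·(g−p) = 3/2·(10,6) = (15.0000,9.0000)
o1: d²=34 ≤ ρ²=60; F_rep = 28·(-5,3)/34² = (-0.1211,0.0727)
o2: d²=20 ≤ ρ²=60; F_rep = 28·(-2,-4)/20² = (-0.1400,-0.2800)
o3: d²=493 > ρ²=60 → inactive
o4: d²=325 > ρ²=60 → inactive
F = F_att + ΣF_rep = (14.7389,8.7927)
p' = p + 1/5·F = (-4.0522,-5.2415)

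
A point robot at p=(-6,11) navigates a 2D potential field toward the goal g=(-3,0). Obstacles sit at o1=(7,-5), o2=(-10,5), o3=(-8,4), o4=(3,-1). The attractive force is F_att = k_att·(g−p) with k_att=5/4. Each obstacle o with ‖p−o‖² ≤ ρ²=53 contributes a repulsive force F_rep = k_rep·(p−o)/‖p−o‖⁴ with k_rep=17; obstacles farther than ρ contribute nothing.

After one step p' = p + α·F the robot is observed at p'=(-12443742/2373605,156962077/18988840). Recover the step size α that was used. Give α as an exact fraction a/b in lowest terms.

F_att = 5/4·(g−p) = 5/4·(3,-11) = (3.7500,-13.7500)
o1: d²=425 > ρ²=53 → inactive
o2: d²=52 ≤ ρ²=53; F_rep = 17·(4,6)/52² = (0.0251,0.0377)
o3: d²=53 ≤ ρ²=53; F_rep = 17·(2,7)/53² = (0.0121,0.0424)
o4: d²=225 > ρ²=53 → inactive
F = F_att + ΣF_rep = (3.7873,-13.6699)
Δp = p'−p = (0.7575,-2.7340); α = Δx/Fx = (1797888/2373605) / (1797888/474721) = 1/5
check: Δy/Fy = (-51915163/18988840) / (-51915163/3797768) = 1/5 ✓

α = 1/5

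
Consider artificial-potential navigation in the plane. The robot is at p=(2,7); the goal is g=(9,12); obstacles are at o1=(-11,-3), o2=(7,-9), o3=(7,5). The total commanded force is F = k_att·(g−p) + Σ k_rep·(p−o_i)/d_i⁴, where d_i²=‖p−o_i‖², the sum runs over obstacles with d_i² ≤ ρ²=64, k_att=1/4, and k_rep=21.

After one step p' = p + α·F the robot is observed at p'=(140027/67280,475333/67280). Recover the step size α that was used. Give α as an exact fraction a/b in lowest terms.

F_att = 1/4·(g−p) = 1/4·(7,5) = (1.7500,1.2500)
o1: d²=269 > ρ²=64 → inactive
o2: d²=281 > ρ²=64 → inactive
o3: d²=29 ≤ ρ²=64; F_rep = 21·(-5,2)/29² = (-0.1249,0.0499)
F = F_att + ΣF_rep = (1.6251,1.2999)
Δp = p'−p = (0.0813,0.0650); α = Δx/Fx = (5467/67280) / (5467/3364) = 1/20
check: Δy/Fy = (4373/67280) / (4373/3364) = 1/20 ✓

α = 1/20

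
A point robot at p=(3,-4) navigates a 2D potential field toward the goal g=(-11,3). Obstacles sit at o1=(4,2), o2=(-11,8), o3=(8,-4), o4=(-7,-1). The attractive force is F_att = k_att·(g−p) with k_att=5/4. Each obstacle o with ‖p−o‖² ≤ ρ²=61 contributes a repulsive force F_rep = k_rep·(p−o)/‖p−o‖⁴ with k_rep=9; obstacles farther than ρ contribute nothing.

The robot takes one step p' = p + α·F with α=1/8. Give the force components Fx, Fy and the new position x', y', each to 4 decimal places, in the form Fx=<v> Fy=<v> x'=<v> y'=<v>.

F_att = 5/4·(g−p) = 5/4·(-14,7) = (-17.5000,8.7500)
o1: d²=37 ≤ ρ²=61; F_rep = 9·(-1,-6)/37² = (-0.0066,-0.0394)
o2: d²=340 > ρ²=61 → inactive
o3: d²=25 ≤ ρ²=61; F_rep = 9·(-5,0)/25² = (-0.0720,0.0000)
o4: d²=109 > ρ²=61 → inactive
F = F_att + ΣF_rep = (-17.5786,8.7106)
p' = p + 1/8·F = (0.8027,-2.9112)

Fx=-17.5786 Fy=8.7106 x'=0.8027 y'=-2.9112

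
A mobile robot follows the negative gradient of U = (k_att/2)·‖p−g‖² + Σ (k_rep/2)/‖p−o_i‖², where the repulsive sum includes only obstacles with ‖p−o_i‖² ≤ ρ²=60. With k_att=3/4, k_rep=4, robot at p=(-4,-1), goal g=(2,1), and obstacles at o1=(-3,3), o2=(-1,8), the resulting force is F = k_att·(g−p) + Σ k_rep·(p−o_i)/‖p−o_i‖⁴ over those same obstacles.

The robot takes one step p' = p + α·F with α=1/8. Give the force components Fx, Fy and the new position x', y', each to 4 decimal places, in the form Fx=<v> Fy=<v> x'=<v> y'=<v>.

F_att = 3/4·(g−p) = 3/4·(6,2) = (4.5000,1.5000)
o1: d²=17 ≤ ρ²=60; F_rep = 4·(-1,-4)/17² = (-0.0138,-0.0554)
o2: d²=90 > ρ²=60 → inactive
F = F_att + ΣF_rep = (4.4862,1.4446)
p' = p + 1/8·F = (-3.4392,-0.8194)

Fx=4.4862 Fy=1.4446 x'=-3.4392 y'=-0.8194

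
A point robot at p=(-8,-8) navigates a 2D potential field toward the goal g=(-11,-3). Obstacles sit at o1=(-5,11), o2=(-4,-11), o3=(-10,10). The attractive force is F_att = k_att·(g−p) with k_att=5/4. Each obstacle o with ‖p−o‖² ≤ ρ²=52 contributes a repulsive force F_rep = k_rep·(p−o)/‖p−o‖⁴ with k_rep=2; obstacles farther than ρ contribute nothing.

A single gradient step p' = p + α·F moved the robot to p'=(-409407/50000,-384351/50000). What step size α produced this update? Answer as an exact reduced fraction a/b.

α = 1/20

F_att = 5/4·(g−p) = 5/4·(-3,5) = (-3.7500,6.2500)
o1: d²=370 > ρ²=52 → inactive
o2: d²=25 ≤ ρ²=52; F_rep = 2·(-4,3)/25² = (-0.0128,0.0096)
o3: d²=328 > ρ²=52 → inactive
F = F_att + ΣF_rep = (-3.7628,6.2596)
Δp = p'−p = (-0.1881,0.3130); α = Δx/Fx = (-9407/50000) / (-9407/2500) = 1/20
check: Δy/Fy = (15649/50000) / (15649/2500) = 1/20 ✓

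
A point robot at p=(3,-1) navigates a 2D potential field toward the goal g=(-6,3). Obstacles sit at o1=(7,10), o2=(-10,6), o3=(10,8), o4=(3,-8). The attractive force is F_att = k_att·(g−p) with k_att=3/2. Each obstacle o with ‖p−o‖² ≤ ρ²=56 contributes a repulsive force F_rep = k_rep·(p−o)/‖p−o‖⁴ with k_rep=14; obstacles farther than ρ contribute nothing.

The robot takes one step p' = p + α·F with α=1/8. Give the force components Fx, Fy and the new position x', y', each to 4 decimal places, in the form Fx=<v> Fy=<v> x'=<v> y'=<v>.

Fx=-13.5000 Fy=6.0408 x'=1.3125 y'=-0.2449

F_att = 3/2·(g−p) = 3/2·(-9,4) = (-13.5000,6.0000)
o1: d²=137 > ρ²=56 → inactive
o2: d²=218 > ρ²=56 → inactive
o3: d²=130 > ρ²=56 → inactive
o4: d²=49 ≤ ρ²=56; F_rep = 14·(0,7)/49² = (0.0000,0.0408)
F = F_att + ΣF_rep = (-13.5000,6.0408)
p' = p + 1/8·F = (1.3125,-0.2449)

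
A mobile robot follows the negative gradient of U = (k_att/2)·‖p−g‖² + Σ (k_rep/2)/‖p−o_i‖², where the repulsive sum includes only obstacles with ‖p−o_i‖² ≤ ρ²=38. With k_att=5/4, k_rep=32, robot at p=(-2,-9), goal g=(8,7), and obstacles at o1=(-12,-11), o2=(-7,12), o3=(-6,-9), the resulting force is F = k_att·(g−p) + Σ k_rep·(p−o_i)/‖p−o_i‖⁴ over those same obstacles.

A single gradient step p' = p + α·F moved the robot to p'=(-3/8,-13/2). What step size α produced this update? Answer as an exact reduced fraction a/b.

α = 1/8

F_att = 5/4·(g−p) = 5/4·(10,16) = (12.5000,20.0000)
o1: d²=104 > ρ²=38 → inactive
o2: d²=466 > ρ²=38 → inactive
o3: d²=16 ≤ ρ²=38; F_rep = 32·(4,0)/16² = (0.5000,0.0000)
F = F_att + ΣF_rep = (13.0000,20.0000)
Δp = p'−p = (1.6250,2.5000); α = Δx/Fx = (13/8) / (13) = 1/8
check: Δy/Fy = (5/2) / (20) = 1/8 ✓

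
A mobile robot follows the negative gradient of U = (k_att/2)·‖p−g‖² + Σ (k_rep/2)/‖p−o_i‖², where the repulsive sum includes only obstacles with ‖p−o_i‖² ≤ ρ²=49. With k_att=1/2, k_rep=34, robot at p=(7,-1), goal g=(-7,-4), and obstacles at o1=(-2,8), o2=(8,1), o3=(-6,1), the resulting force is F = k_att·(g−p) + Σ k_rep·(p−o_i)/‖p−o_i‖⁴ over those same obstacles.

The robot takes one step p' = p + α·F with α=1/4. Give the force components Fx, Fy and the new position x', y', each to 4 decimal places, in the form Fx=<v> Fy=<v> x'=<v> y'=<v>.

F_att = 1/2·(g−p) = 1/2·(-14,-3) = (-7.0000,-1.5000)
o1: d²=162 > ρ²=49 → inactive
o2: d²=5 ≤ ρ²=49; F_rep = 34·(-1,-2)/5² = (-1.3600,-2.7200)
o3: d²=173 > ρ²=49 → inactive
F = F_att + ΣF_rep = (-8.3600,-4.2200)
p' = p + 1/4·F = (4.9100,-2.0550)

Fx=-8.3600 Fy=-4.2200 x'=4.9100 y'=-2.0550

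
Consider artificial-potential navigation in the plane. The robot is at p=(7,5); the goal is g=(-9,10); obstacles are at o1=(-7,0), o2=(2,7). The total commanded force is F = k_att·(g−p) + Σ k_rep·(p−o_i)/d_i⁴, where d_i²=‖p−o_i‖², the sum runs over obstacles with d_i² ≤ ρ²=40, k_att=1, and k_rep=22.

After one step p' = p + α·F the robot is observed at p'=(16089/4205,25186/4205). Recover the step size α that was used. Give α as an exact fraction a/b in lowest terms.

α = 1/5

F_att = 1·(g−p) = 1·(-16,5) = (-16.0000,5.0000)
o1: d²=221 > ρ²=40 → inactive
o2: d²=29 ≤ ρ²=40; F_rep = 22·(5,-2)/29² = (0.1308,-0.0523)
F = F_att + ΣF_rep = (-15.8692,4.9477)
Δp = p'−p = (-3.1738,0.9895); α = Δx/Fx = (-13346/4205) / (-13346/841) = 1/5
check: Δy/Fy = (4161/4205) / (4161/841) = 1/5 ✓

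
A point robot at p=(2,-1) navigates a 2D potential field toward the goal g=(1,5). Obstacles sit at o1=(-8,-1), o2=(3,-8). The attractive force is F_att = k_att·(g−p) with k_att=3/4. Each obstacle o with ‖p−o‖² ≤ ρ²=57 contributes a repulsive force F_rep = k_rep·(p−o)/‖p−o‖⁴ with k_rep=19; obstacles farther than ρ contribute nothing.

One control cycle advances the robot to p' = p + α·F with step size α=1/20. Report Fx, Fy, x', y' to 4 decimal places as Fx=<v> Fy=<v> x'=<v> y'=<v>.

F_att = 3/4·(g−p) = 3/4·(-1,6) = (-0.7500,4.5000)
o1: d²=100 > ρ²=57 → inactive
o2: d²=50 ≤ ρ²=57; F_rep = 19·(-1,7)/50² = (-0.0076,0.0532)
F = F_att + ΣF_rep = (-0.7576,4.5532)
p' = p + 1/20·F = (1.9621,-0.7723)

Fx=-0.7576 Fy=4.5532 x'=1.9621 y'=-0.7723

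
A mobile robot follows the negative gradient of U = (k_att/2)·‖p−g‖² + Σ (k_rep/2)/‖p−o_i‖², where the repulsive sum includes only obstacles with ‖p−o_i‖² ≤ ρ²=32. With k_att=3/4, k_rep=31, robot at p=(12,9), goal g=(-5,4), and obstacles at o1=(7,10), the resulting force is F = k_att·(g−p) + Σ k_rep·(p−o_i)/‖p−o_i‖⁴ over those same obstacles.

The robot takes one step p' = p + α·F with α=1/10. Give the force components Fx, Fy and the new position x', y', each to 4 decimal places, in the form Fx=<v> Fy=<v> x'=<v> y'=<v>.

Fx=-12.5207 Fy=-3.7959 x'=10.7479 y'=8.6204

F_att = 3/4·(g−p) = 3/4·(-17,-5) = (-12.7500,-3.7500)
o1: d²=26 ≤ ρ²=32; F_rep = 31·(5,-1)/26² = (0.2293,-0.0459)
F = F_att + ΣF_rep = (-12.5207,-3.7959)
p' = p + 1/10·F = (10.7479,8.6204)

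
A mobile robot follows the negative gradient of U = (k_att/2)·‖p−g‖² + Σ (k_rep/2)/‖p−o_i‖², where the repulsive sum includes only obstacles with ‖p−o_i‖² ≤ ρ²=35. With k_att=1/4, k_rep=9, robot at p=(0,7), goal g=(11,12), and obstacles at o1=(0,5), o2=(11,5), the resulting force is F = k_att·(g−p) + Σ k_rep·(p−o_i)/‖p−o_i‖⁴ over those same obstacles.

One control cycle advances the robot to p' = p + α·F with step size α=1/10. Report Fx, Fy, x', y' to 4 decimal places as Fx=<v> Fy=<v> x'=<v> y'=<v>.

Fx=2.7500 Fy=2.3750 x'=0.2750 y'=7.2375

F_att = 1/4·(g−p) = 1/4·(11,5) = (2.7500,1.2500)
o1: d²=4 ≤ ρ²=35; F_rep = 9·(0,2)/4² = (0.0000,1.1250)
o2: d²=125 > ρ²=35 → inactive
F = F_att + ΣF_rep = (2.7500,2.3750)
p' = p + 1/10·F = (0.2750,7.2375)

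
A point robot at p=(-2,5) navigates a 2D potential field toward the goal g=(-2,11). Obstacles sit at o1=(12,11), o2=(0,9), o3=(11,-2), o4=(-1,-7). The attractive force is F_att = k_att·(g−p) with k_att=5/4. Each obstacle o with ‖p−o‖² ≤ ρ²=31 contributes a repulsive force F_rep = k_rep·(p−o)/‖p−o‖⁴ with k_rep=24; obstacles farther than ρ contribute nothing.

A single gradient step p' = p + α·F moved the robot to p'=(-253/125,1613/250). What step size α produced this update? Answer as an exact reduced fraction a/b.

α = 1/5

F_att = 5/4·(g−p) = 5/4·(0,6) = (0.0000,7.5000)
o1: d²=232 > ρ²=31 → inactive
o2: d²=20 ≤ ρ²=31; F_rep = 24·(-2,-4)/20² = (-0.1200,-0.2400)
o3: d²=218 > ρ²=31 → inactive
o4: d²=145 > ρ²=31 → inactive
F = F_att + ΣF_rep = (-0.1200,7.2600)
Δp = p'−p = (-0.0240,1.4520); α = Δx/Fx = (-3/125) / (-3/25) = 1/5
check: Δy/Fy = (363/250) / (363/50) = 1/5 ✓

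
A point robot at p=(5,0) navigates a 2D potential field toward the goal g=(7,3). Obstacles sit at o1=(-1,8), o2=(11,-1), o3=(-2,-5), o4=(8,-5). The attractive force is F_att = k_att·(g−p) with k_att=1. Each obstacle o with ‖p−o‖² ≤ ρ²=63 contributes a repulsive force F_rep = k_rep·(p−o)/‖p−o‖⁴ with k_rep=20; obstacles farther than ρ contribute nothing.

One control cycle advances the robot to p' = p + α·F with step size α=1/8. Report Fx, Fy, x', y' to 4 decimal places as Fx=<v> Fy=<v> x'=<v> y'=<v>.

Fx=1.8604 Fy=3.1011 x'=5.2326 y'=0.3876

F_att = 1·(g−p) = 1·(2,3) = (2.0000,3.0000)
o1: d²=100 > ρ²=63 → inactive
o2: d²=37 ≤ ρ²=63; F_rep = 20·(-6,1)/37² = (-0.0877,0.0146)
o3: d²=74 > ρ²=63 → inactive
o4: d²=34 ≤ ρ²=63; F_rep = 20·(-3,5)/34² = (-0.0519,0.0865)
F = F_att + ΣF_rep = (1.8604,3.1011)
p' = p + 1/8·F = (5.2326,0.3876)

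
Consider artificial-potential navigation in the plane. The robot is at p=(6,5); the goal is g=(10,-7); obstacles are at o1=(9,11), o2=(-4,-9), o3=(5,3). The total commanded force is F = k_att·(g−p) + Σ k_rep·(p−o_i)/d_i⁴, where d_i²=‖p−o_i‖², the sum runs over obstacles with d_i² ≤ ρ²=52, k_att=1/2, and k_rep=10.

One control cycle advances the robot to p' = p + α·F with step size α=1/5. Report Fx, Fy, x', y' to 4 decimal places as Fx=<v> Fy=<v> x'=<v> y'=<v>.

F_att = 1/2·(g−p) = 1/2·(4,-12) = (2.0000,-6.0000)
o1: d²=45 ≤ ρ²=52; F_rep = 10·(-3,-6)/45² = (-0.0148,-0.0296)
o2: d²=296 > ρ²=52 → inactive
o3: d²=5 ≤ ρ²=52; F_rep = 10·(1,2)/5² = (0.4000,0.8000)
F = F_att + ΣF_rep = (2.3852,-5.2296)
p' = p + 1/5·F = (6.4770,3.9541)

Fx=2.3852 Fy=-5.2296 x'=6.4770 y'=3.9541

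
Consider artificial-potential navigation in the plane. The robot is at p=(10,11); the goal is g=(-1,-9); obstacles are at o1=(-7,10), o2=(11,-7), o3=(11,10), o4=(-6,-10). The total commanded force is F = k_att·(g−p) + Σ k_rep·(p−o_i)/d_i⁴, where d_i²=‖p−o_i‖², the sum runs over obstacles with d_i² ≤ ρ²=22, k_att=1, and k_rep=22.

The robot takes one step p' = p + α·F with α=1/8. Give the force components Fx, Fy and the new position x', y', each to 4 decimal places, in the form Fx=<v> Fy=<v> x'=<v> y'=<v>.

Fx=-16.5000 Fy=-14.5000 x'=7.9375 y'=9.1875

F_att = 1·(g−p) = 1·(-11,-20) = (-11.0000,-20.0000)
o1: d²=290 > ρ²=22 → inactive
o2: d²=325 > ρ²=22 → inactive
o3: d²=2 ≤ ρ²=22; F_rep = 22·(-1,1)/2² = (-5.5000,5.5000)
o4: d²=697 > ρ²=22 → inactive
F = F_att + ΣF_rep = (-16.5000,-14.5000)
p' = p + 1/8·F = (7.9375,9.1875)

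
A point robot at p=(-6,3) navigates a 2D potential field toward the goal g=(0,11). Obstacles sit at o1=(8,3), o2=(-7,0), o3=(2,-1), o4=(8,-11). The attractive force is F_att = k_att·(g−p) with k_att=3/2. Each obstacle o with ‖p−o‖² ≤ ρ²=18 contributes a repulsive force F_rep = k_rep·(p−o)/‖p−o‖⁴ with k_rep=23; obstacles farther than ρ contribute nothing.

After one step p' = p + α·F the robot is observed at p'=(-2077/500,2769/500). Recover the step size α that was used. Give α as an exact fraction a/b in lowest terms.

F_att = 3/2·(g−p) = 3/2·(6,8) = (9.0000,12.0000)
o1: d²=196 > ρ²=18 → inactive
o2: d²=10 ≤ ρ²=18; F_rep = 23·(1,3)/10² = (0.2300,0.6900)
o3: d²=80 > ρ²=18 → inactive
o4: d²=392 > ρ²=18 → inactive
F = F_att + ΣF_rep = (9.2300,12.6900)
Δp = p'−p = (1.8460,2.5380); α = Δx/Fx = (923/500) / (923/100) = 1/5
check: Δy/Fy = (1269/500) / (1269/100) = 1/5 ✓

α = 1/5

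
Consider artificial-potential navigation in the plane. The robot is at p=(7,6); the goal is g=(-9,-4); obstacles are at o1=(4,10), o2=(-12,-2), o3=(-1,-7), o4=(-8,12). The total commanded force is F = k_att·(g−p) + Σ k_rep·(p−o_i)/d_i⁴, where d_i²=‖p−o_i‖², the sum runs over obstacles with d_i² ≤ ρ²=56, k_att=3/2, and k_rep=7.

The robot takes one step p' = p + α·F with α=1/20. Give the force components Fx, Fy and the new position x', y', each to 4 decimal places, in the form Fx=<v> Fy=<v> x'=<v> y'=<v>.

F_att = 3/2·(g−p) = 3/2·(-16,-10) = (-24.0000,-15.0000)
o1: d²=25 ≤ ρ²=56; F_rep = 7·(3,-4)/25² = (0.0336,-0.0448)
o2: d²=425 > ρ²=56 → inactive
o3: d²=233 > ρ²=56 → inactive
o4: d²=261 > ρ²=56 → inactive
F = F_att + ΣF_rep = (-23.9664,-15.0448)
p' = p + 1/20·F = (5.8017,5.2478)

Fx=-23.9664 Fy=-15.0448 x'=5.8017 y'=5.2478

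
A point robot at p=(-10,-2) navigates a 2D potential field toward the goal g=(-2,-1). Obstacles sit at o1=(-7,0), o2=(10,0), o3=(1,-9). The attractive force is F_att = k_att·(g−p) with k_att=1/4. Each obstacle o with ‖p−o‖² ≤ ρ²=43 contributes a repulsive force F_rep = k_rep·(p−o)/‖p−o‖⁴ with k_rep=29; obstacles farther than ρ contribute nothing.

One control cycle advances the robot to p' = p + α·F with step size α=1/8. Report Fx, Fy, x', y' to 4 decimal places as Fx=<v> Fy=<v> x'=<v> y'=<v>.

F_att = 1/4·(g−p) = 1/4·(8,1) = (2.0000,0.2500)
o1: d²=13 ≤ ρ²=43; F_rep = 29·(-3,-2)/13² = (-0.5148,-0.3432)
o2: d²=404 > ρ²=43 → inactive
o3: d²=170 > ρ²=43 → inactive
F = F_att + ΣF_rep = (1.4852,-0.0932)
p' = p + 1/8·F = (-9.8143,-2.0116)

Fx=1.4852 Fy=-0.0932 x'=-9.8143 y'=-2.0116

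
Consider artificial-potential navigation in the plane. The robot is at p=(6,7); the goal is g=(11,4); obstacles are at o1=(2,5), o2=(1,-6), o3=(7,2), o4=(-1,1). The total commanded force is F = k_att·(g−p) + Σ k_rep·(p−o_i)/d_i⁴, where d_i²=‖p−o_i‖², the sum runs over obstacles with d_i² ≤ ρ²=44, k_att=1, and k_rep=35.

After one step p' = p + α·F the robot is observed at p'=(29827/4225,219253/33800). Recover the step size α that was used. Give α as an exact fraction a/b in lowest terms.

F_att = 1·(g−p) = 1·(5,-3) = (5.0000,-3.0000)
o1: d²=20 ≤ ρ²=44; F_rep = 35·(4,2)/20² = (0.3500,0.1750)
o2: d²=194 > ρ²=44 → inactive
o3: d²=26 ≤ ρ²=44; F_rep = 35·(-1,5)/26² = (-0.0518,0.2589)
o4: d²=85 > ρ²=44 → inactive
F = F_att + ΣF_rep = (5.2982,-2.5661)
Δp = p'−p = (1.0596,-0.5132); α = Δx/Fx = (4477/4225) / (4477/845) = 1/5
check: Δy/Fy = (-17347/33800) / (-17347/6760) = 1/5 ✓

α = 1/5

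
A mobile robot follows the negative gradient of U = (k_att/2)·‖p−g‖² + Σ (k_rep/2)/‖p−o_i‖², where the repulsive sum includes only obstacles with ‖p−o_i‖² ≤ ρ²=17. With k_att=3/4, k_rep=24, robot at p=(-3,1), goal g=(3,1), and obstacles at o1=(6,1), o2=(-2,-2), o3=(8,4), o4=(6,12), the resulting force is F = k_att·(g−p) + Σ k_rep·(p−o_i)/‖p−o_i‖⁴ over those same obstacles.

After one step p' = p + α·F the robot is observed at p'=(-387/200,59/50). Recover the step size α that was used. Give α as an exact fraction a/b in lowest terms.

F_att = 3/4·(g−p) = 3/4·(6,0) = (4.5000,0.0000)
o1: d²=81 > ρ²=17 → inactive
o2: d²=10 ≤ ρ²=17; F_rep = 24·(-1,3)/10² = (-0.2400,0.7200)
o3: d²=130 > ρ²=17 → inactive
o4: d²=202 > ρ²=17 → inactive
F = F_att + ΣF_rep = (4.2600,0.7200)
Δp = p'−p = (1.0650,0.1800); α = Δx/Fx = (213/200) / (213/50) = 1/4
check: Δy/Fy = (9/50) / (18/25) = 1/4 ✓

α = 1/4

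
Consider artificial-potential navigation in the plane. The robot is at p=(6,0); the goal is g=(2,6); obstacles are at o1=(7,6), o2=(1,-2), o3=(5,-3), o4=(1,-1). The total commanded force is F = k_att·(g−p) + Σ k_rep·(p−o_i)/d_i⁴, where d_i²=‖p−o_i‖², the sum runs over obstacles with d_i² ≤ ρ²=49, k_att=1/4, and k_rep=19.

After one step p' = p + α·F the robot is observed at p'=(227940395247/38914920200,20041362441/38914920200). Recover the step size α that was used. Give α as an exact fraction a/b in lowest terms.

α = 1/4

F_att = 1/4·(g−p) = 1/4·(-4,6) = (-1.0000,1.5000)
o1: d²=37 ≤ ρ²=49; F_rep = 19·(-1,-6)/37² = (-0.0139,-0.0833)
o2: d²=29 ≤ ρ²=49; F_rep = 19·(5,2)/29² = (0.1130,0.0452)
o3: d²=10 ≤ ρ²=49; F_rep = 19·(1,3)/10² = (0.1900,0.5700)
o4: d²=26 ≤ ρ²=49; F_rep = 19·(5,1)/26² = (0.1405,0.0281)
F = F_att + ΣF_rep = (-0.5704,2.0600)
Δp = p'−p = (-0.1426,0.5150); α = Δx/Fx = (-5549125953/38914920200) / (-5549125953/9728730050) = 1/4
check: Δy/Fy = (20041362441/38914920200) / (20041362441/9728730050) = 1/4 ✓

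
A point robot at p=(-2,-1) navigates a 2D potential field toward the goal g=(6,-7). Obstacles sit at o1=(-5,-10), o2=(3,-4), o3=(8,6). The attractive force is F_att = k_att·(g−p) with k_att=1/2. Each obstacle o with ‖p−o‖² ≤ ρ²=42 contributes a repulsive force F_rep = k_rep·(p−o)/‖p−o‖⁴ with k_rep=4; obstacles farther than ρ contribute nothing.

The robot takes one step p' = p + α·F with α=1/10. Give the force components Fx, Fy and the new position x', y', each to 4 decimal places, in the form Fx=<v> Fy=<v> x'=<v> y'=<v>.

Fx=3.9827 Fy=-2.9896 x'=-1.6017 y'=-1.2990

F_att = 1/2·(g−p) = 1/2·(8,-6) = (4.0000,-3.0000)
o1: d²=90 > ρ²=42 → inactive
o2: d²=34 ≤ ρ²=42; F_rep = 4·(-5,3)/34² = (-0.0173,0.0104)
o3: d²=149 > ρ²=42 → inactive
F = F_att + ΣF_rep = (3.9827,-2.9896)
p' = p + 1/10·F = (-1.6017,-1.2990)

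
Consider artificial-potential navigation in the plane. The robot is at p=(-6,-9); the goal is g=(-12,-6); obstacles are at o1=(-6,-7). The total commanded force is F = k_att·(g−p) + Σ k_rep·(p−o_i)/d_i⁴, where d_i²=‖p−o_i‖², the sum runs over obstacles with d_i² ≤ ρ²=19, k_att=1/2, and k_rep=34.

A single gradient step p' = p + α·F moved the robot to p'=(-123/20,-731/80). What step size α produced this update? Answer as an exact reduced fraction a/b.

α = 1/20

F_att = 1/2·(g−p) = 1/2·(-6,3) = (-3.0000,1.5000)
o1: d²=4 ≤ ρ²=19; F_rep = 34·(0,-2)/4² = (0.0000,-4.2500)
F = F_att + ΣF_rep = (-3.0000,-2.7500)
Δp = p'−p = (-0.1500,-0.1375); α = Δx/Fx = (-3/20) / (-3) = 1/20
check: Δy/Fy = (-11/80) / (-11/4) = 1/20 ✓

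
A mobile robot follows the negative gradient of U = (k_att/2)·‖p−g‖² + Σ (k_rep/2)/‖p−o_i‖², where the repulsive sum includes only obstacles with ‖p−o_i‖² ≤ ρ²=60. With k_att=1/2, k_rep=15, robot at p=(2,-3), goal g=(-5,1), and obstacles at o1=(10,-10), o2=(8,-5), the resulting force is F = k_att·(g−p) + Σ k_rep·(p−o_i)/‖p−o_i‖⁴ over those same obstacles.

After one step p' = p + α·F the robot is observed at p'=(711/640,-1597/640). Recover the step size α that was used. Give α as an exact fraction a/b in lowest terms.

F_att = 1/2·(g−p) = 1/2·(-7,4) = (-3.5000,2.0000)
o1: d²=113 > ρ²=60 → inactive
o2: d²=40 ≤ ρ²=60; F_rep = 15·(-6,2)/40² = (-0.0563,0.0187)
F = F_att + ΣF_rep = (-3.5562,2.0187)
Δp = p'−p = (-0.8891,0.5047); α = Δx/Fx = (-569/640) / (-569/160) = 1/4
check: Δy/Fy = (323/640) / (323/160) = 1/4 ✓

α = 1/4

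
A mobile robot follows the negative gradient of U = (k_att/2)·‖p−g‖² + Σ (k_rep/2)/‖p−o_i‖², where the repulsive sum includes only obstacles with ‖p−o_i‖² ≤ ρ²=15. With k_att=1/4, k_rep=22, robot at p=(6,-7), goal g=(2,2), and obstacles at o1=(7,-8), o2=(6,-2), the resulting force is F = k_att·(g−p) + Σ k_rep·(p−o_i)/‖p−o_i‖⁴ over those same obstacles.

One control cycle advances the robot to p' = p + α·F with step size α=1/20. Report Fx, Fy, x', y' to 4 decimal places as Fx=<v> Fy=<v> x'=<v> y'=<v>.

F_att = 1/4·(g−p) = 1/4·(-4,9) = (-1.0000,2.2500)
o1: d²=2 ≤ ρ²=15; F_rep = 22·(-1,1)/2² = (-5.5000,5.5000)
o2: d²=25 > ρ²=15 → inactive
F = F_att + ΣF_rep = (-6.5000,7.7500)
p' = p + 1/20·F = (5.6750,-6.6125)

Fx=-6.5000 Fy=7.7500 x'=5.6750 y'=-6.6125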